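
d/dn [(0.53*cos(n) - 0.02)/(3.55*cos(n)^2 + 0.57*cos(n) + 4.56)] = (1.8815*cos(n)^2 - 0.142*cos(n) - 2.4282)*sin(n)/(12.6025*cos(n)^4 + 4.047*cos(n)^3 + 32.7009*cos(n)^2 + 5.1984*cos(n) + 20.7936)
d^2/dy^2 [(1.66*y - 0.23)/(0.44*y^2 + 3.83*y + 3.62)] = ((0.88*y + 3.83)*(1.66*y - 0.23)*(1.76*y + 7.66) - (4.3824*y + 12.5132)*(0.44*y^2 + 3.83*y + 3.62))/(0.44*y^2 + 3.83*y + 3.62)^3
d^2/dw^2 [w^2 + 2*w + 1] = 2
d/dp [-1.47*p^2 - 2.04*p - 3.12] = -2.94*p - 2.04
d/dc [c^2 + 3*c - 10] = 2*c + 3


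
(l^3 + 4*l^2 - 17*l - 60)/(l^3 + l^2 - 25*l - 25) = (l^2 - l - 12)/(l^2 - 4*l - 5)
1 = 1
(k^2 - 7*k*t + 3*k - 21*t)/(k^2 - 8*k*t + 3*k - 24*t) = (-k + 7*t)/(-k + 8*t)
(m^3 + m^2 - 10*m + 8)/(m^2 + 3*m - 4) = m - 2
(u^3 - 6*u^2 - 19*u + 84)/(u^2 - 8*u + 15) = (u^2 - 3*u - 28)/(u - 5)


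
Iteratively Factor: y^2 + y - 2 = (y - 1)*(y + 2)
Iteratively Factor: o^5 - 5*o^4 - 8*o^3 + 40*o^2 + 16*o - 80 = (o - 2)*(o^4 - 3*o^3 - 14*o^2 + 12*o + 40) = (o - 5)*(o - 2)*(o^3 + 2*o^2 - 4*o - 8) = (o - 5)*(o - 2)^2*(o^2 + 4*o + 4) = (o - 5)*(o - 2)^2*(o + 2)*(o + 2)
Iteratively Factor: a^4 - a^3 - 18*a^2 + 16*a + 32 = (a + 4)*(a^3 - 5*a^2 + 2*a + 8) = (a + 1)*(a + 4)*(a^2 - 6*a + 8) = (a - 2)*(a + 1)*(a + 4)*(a - 4)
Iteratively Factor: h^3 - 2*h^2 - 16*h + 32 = (h - 2)*(h^2 - 16) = (h - 2)*(h + 4)*(h - 4)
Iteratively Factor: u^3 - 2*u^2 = (u)*(u^2 - 2*u) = u*(u - 2)*(u)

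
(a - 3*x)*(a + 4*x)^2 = a^3 + 5*a^2*x - 8*a*x^2 - 48*x^3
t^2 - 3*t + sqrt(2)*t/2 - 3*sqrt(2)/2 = (t - 3)*(t + sqrt(2)/2)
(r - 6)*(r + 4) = r^2 - 2*r - 24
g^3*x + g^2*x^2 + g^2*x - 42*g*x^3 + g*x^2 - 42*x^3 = (g - 6*x)*(g + 7*x)*(g*x + x)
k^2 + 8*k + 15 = (k + 3)*(k + 5)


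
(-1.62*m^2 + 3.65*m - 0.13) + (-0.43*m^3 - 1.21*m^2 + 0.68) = -0.43*m^3 - 2.83*m^2 + 3.65*m + 0.55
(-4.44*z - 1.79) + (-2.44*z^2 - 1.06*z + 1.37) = -2.44*z^2 - 5.5*z - 0.42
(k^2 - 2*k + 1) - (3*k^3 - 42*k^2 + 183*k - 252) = -3*k^3 + 43*k^2 - 185*k + 253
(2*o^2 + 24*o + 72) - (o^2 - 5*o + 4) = o^2 + 29*o + 68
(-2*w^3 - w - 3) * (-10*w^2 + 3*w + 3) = 20*w^5 - 6*w^4 + 4*w^3 + 27*w^2 - 12*w - 9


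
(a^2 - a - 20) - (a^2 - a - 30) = 10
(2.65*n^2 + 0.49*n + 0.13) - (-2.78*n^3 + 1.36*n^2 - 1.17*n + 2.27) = 2.78*n^3 + 1.29*n^2 + 1.66*n - 2.14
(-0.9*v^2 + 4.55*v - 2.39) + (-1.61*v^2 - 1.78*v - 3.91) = -2.51*v^2 + 2.77*v - 6.3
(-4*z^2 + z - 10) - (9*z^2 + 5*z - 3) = -13*z^2 - 4*z - 7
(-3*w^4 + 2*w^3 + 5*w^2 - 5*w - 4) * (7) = -21*w^4 + 14*w^3 + 35*w^2 - 35*w - 28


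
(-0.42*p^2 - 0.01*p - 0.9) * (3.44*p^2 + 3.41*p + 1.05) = -1.4448*p^4 - 1.4666*p^3 - 3.5711*p^2 - 3.0795*p - 0.945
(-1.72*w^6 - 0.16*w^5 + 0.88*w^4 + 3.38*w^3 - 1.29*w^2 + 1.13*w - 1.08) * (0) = 0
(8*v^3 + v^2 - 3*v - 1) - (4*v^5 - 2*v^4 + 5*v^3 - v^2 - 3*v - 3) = -4*v^5 + 2*v^4 + 3*v^3 + 2*v^2 + 2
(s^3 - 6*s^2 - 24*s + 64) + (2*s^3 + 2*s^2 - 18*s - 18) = 3*s^3 - 4*s^2 - 42*s + 46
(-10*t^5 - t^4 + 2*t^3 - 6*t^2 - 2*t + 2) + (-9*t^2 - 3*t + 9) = -10*t^5 - t^4 + 2*t^3 - 15*t^2 - 5*t + 11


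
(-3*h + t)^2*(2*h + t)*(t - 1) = 18*h^3*t - 18*h^3 - 3*h^2*t^2 + 3*h^2*t - 4*h*t^3 + 4*h*t^2 + t^4 - t^3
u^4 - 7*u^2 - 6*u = u*(u - 3)*(u + 1)*(u + 2)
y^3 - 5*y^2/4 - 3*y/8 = y*(y - 3/2)*(y + 1/4)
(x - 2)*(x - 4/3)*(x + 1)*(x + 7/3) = x^4 - 55*x^2/9 + 10*x/9 + 56/9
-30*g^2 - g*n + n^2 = (-6*g + n)*(5*g + n)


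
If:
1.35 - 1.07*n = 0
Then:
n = 1.26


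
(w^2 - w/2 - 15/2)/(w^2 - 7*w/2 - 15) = (w - 3)/(w - 6)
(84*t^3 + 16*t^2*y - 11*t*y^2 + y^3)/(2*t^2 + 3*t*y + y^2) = (42*t^2 - 13*t*y + y^2)/(t + y)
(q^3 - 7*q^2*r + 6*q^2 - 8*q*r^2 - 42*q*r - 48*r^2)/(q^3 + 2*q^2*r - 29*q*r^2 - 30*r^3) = (q^2 - 8*q*r + 6*q - 48*r)/(q^2 + q*r - 30*r^2)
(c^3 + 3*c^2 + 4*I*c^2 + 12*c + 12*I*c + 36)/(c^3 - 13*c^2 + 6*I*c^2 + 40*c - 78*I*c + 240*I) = (c^2 + c*(3 - 2*I) - 6*I)/(c^2 - 13*c + 40)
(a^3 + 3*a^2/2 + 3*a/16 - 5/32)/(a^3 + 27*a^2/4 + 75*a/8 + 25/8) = (a - 1/4)/(a + 5)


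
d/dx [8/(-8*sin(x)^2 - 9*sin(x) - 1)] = 8*(16*sin(x) + 9)*cos(x)/(8*sin(x)^2 + 9*sin(x) + 1)^2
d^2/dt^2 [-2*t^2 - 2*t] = -4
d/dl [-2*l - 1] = -2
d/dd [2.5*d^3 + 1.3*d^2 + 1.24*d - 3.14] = 7.5*d^2 + 2.6*d + 1.24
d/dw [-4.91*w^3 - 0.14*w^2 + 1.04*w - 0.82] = -14.73*w^2 - 0.28*w + 1.04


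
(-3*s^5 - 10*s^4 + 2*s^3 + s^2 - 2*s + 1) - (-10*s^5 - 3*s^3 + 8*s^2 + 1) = 7*s^5 - 10*s^4 + 5*s^3 - 7*s^2 - 2*s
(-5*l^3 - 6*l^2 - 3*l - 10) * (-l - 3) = 5*l^4 + 21*l^3 + 21*l^2 + 19*l + 30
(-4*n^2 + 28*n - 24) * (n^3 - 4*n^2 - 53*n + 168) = -4*n^5 + 44*n^4 + 76*n^3 - 2060*n^2 + 5976*n - 4032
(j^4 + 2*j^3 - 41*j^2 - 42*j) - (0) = j^4 + 2*j^3 - 41*j^2 - 42*j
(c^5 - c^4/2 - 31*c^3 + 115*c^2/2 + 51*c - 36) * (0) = 0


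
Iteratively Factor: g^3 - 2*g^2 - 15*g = (g + 3)*(g^2 - 5*g) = g*(g + 3)*(g - 5)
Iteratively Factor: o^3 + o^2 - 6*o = (o - 2)*(o^2 + 3*o) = o*(o - 2)*(o + 3)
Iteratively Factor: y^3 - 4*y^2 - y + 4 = (y - 4)*(y^2 - 1) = (y - 4)*(y + 1)*(y - 1)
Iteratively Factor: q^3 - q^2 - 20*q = (q)*(q^2 - q - 20) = q*(q - 5)*(q + 4)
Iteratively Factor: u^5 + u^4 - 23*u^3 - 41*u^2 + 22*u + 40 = (u + 1)*(u^4 - 23*u^2 - 18*u + 40) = (u + 1)*(u + 2)*(u^3 - 2*u^2 - 19*u + 20) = (u - 5)*(u + 1)*(u + 2)*(u^2 + 3*u - 4) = (u - 5)*(u - 1)*(u + 1)*(u + 2)*(u + 4)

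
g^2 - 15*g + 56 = (g - 8)*(g - 7)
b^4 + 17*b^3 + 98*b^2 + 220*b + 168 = (b + 2)^2*(b + 6)*(b + 7)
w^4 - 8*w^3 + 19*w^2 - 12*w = w*(w - 4)*(w - 3)*(w - 1)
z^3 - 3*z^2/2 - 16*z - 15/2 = (z - 5)*(z + 1/2)*(z + 3)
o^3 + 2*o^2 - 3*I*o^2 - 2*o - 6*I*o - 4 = (o + 2)*(o - 2*I)*(o - I)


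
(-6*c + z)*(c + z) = -6*c^2 - 5*c*z + z^2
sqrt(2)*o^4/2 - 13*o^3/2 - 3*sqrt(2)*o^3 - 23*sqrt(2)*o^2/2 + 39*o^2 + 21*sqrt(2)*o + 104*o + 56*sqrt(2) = (o - 8)*(o + 2)*(o - 7*sqrt(2))*(sqrt(2)*o/2 + 1/2)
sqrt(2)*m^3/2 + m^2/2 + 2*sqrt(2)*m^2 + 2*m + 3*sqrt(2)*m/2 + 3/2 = (m + 1)*(m + 3)*(sqrt(2)*m/2 + 1/2)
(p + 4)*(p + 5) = p^2 + 9*p + 20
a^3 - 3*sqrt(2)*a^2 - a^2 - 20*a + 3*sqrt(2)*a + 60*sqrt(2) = (a - 5)*(a + 4)*(a - 3*sqrt(2))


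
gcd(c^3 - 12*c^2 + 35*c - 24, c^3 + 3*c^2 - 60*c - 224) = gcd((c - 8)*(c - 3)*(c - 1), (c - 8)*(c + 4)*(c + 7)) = c - 8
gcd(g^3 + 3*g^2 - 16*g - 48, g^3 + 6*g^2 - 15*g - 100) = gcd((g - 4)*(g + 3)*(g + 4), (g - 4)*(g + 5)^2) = g - 4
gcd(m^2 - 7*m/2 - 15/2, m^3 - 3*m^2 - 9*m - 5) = m - 5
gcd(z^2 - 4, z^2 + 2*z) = z + 2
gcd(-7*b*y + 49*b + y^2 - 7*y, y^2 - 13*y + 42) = y - 7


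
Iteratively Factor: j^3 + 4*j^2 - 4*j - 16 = (j + 2)*(j^2 + 2*j - 8) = (j - 2)*(j + 2)*(j + 4)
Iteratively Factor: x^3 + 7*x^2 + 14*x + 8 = (x + 4)*(x^2 + 3*x + 2) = (x + 2)*(x + 4)*(x + 1)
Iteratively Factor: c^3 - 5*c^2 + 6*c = (c - 3)*(c^2 - 2*c) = (c - 3)*(c - 2)*(c)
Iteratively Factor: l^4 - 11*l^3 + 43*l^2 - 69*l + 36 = (l - 3)*(l^3 - 8*l^2 + 19*l - 12) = (l - 3)*(l - 1)*(l^2 - 7*l + 12) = (l - 4)*(l - 3)*(l - 1)*(l - 3)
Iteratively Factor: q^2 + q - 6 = (q + 3)*(q - 2)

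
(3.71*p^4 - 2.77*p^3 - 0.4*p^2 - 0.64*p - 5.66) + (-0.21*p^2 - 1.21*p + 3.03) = 3.71*p^4 - 2.77*p^3 - 0.61*p^2 - 1.85*p - 2.63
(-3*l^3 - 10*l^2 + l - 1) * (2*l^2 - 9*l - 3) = -6*l^5 + 7*l^4 + 101*l^3 + 19*l^2 + 6*l + 3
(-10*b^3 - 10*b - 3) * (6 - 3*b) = 30*b^4 - 60*b^3 + 30*b^2 - 51*b - 18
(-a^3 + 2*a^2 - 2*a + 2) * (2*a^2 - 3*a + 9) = -2*a^5 + 7*a^4 - 19*a^3 + 28*a^2 - 24*a + 18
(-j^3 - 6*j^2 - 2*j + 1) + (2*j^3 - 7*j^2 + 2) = j^3 - 13*j^2 - 2*j + 3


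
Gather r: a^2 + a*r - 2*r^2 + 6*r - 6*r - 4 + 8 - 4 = a^2 + a*r - 2*r^2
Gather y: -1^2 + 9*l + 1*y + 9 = 9*l + y + 8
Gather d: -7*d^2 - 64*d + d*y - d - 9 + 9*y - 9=-7*d^2 + d*(y - 65) + 9*y - 18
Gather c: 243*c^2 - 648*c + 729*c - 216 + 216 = 243*c^2 + 81*c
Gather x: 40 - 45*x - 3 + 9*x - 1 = 36 - 36*x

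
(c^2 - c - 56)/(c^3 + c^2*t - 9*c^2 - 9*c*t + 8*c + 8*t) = (c + 7)/(c^2 + c*t - c - t)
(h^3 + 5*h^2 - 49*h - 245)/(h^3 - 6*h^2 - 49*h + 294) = (h + 5)/(h - 6)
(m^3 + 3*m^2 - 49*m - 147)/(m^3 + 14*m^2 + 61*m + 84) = (m - 7)/(m + 4)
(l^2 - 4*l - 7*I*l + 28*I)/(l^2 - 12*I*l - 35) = (l - 4)/(l - 5*I)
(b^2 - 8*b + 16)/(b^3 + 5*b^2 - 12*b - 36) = (b^2 - 8*b + 16)/(b^3 + 5*b^2 - 12*b - 36)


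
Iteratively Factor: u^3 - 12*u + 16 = (u - 2)*(u^2 + 2*u - 8) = (u - 2)*(u + 4)*(u - 2)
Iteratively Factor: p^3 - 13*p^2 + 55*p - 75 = (p - 5)*(p^2 - 8*p + 15) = (p - 5)^2*(p - 3)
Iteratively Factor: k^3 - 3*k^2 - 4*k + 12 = (k - 2)*(k^2 - k - 6) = (k - 3)*(k - 2)*(k + 2)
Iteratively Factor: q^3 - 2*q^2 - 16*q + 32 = (q - 4)*(q^2 + 2*q - 8) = (q - 4)*(q - 2)*(q + 4)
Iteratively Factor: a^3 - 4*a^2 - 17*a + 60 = (a - 5)*(a^2 + a - 12) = (a - 5)*(a + 4)*(a - 3)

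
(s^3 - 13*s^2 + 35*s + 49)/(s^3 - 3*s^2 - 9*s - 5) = (s^2 - 14*s + 49)/(s^2 - 4*s - 5)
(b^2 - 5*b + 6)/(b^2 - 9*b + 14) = (b - 3)/(b - 7)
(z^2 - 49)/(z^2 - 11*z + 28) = (z + 7)/(z - 4)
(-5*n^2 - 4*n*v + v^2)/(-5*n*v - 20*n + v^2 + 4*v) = (n + v)/(v + 4)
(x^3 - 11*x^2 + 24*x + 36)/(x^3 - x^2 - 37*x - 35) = (x^2 - 12*x + 36)/(x^2 - 2*x - 35)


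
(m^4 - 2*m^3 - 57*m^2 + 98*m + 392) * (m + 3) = m^5 + m^4 - 63*m^3 - 73*m^2 + 686*m + 1176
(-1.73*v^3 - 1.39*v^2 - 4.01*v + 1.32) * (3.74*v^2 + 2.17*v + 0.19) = -6.4702*v^5 - 8.9527*v^4 - 18.3424*v^3 - 4.029*v^2 + 2.1025*v + 0.2508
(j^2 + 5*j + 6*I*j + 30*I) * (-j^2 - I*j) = -j^4 - 5*j^3 - 7*I*j^3 + 6*j^2 - 35*I*j^2 + 30*j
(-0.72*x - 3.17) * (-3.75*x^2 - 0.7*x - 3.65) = 2.7*x^3 + 12.3915*x^2 + 4.847*x + 11.5705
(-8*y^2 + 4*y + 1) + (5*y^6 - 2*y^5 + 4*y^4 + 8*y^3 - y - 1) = 5*y^6 - 2*y^5 + 4*y^4 + 8*y^3 - 8*y^2 + 3*y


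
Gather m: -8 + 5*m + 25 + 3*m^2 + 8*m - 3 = 3*m^2 + 13*m + 14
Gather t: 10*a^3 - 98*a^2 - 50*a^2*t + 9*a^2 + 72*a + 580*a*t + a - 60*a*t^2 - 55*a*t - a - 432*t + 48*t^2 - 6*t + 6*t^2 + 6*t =10*a^3 - 89*a^2 + 72*a + t^2*(54 - 60*a) + t*(-50*a^2 + 525*a - 432)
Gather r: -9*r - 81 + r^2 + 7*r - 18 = r^2 - 2*r - 99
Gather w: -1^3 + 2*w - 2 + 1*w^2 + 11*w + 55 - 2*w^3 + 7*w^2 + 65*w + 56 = -2*w^3 + 8*w^2 + 78*w + 108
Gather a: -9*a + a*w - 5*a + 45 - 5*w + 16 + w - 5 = a*(w - 14) - 4*w + 56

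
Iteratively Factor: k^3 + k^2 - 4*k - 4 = (k + 1)*(k^2 - 4) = (k - 2)*(k + 1)*(k + 2)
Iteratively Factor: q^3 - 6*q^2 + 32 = (q + 2)*(q^2 - 8*q + 16) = (q - 4)*(q + 2)*(q - 4)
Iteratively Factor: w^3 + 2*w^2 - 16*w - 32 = (w - 4)*(w^2 + 6*w + 8) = (w - 4)*(w + 2)*(w + 4)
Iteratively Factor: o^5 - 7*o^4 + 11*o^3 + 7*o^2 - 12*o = (o)*(o^4 - 7*o^3 + 11*o^2 + 7*o - 12) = o*(o - 3)*(o^3 - 4*o^2 - o + 4) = o*(o - 4)*(o - 3)*(o^2 - 1) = o*(o - 4)*(o - 3)*(o + 1)*(o - 1)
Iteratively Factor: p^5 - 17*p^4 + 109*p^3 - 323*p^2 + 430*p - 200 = (p - 5)*(p^4 - 12*p^3 + 49*p^2 - 78*p + 40) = (p - 5)*(p - 4)*(p^3 - 8*p^2 + 17*p - 10) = (p - 5)*(p - 4)*(p - 2)*(p^2 - 6*p + 5) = (p - 5)*(p - 4)*(p - 2)*(p - 1)*(p - 5)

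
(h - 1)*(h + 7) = h^2 + 6*h - 7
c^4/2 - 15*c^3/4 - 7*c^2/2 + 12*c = c*(c/2 + 1)*(c - 8)*(c - 3/2)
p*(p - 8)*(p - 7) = p^3 - 15*p^2 + 56*p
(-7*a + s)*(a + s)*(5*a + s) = -35*a^3 - 37*a^2*s - a*s^2 + s^3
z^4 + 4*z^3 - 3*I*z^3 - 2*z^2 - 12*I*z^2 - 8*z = z*(z + 4)*(z - 2*I)*(z - I)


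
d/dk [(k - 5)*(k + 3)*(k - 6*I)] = 3*k^2 + k*(-4 - 12*I) - 15 + 12*I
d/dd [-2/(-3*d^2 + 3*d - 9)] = 2*(1 - 2*d)/(3*(d^2 - d + 3)^2)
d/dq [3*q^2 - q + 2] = 6*q - 1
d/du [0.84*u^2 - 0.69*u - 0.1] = 1.68*u - 0.69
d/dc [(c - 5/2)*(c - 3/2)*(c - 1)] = 3*c^2 - 10*c + 31/4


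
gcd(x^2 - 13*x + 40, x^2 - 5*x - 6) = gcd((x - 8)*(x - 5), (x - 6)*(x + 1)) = 1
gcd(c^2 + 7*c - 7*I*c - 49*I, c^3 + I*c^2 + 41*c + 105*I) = c - 7*I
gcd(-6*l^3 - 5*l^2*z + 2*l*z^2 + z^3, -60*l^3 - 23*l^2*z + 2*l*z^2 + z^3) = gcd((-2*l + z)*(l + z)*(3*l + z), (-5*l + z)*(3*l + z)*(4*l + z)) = 3*l + z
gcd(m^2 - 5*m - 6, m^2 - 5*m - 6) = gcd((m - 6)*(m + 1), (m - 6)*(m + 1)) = m^2 - 5*m - 6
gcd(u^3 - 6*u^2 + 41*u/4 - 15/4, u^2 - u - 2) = 1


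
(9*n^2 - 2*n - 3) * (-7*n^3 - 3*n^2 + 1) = -63*n^5 - 13*n^4 + 27*n^3 + 18*n^2 - 2*n - 3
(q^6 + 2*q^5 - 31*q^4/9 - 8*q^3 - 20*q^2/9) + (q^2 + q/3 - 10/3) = q^6 + 2*q^5 - 31*q^4/9 - 8*q^3 - 11*q^2/9 + q/3 - 10/3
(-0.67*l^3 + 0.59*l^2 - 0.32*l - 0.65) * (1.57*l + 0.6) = -1.0519*l^4 + 0.5243*l^3 - 0.1484*l^2 - 1.2125*l - 0.39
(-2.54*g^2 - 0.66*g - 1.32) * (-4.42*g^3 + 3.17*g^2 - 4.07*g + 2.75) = 11.2268*g^5 - 5.1346*g^4 + 14.08*g^3 - 8.4832*g^2 + 3.5574*g - 3.63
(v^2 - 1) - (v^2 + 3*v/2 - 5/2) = 3/2 - 3*v/2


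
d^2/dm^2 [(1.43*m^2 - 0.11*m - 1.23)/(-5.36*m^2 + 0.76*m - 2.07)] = (5.6843418860808e-14*m^4 - 5.32998400000001*m^3 + 307.221264*m^2 - 37.386*m - 37.782006)/(153.990656*m^6 - 65.503488*m^5 + 187.698624*m^4 - 51.033088*m^3 + 72.488088*m^2 - 9.769572*m + 8.869743)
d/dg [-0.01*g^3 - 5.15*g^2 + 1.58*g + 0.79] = -0.03*g^2 - 10.3*g + 1.58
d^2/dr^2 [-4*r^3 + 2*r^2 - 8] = 4 - 24*r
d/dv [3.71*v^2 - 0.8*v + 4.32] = 7.42*v - 0.8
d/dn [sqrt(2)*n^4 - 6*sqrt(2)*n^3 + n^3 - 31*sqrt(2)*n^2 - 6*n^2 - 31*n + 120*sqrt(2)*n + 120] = 4*sqrt(2)*n^3 - 18*sqrt(2)*n^2 + 3*n^2 - 62*sqrt(2)*n - 12*n - 31 + 120*sqrt(2)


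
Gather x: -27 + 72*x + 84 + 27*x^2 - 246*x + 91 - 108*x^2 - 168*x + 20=-81*x^2 - 342*x + 168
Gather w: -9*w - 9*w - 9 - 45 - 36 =-18*w - 90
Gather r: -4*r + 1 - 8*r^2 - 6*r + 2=-8*r^2 - 10*r + 3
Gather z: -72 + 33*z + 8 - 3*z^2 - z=-3*z^2 + 32*z - 64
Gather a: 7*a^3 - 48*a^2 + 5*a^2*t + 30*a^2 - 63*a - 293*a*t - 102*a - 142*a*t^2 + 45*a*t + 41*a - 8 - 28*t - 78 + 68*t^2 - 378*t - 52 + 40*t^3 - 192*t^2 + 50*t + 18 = 7*a^3 + a^2*(5*t - 18) + a*(-142*t^2 - 248*t - 124) + 40*t^3 - 124*t^2 - 356*t - 120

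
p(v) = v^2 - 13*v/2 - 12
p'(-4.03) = -14.56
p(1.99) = -20.97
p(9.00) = 10.50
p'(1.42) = -3.66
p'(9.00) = 11.50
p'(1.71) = -3.08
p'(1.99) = -2.52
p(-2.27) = 7.91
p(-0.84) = -5.83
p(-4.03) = 30.44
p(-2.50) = 10.50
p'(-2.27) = -11.04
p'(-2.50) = -11.50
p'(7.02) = 7.54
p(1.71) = -20.19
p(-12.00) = 210.00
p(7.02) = -8.35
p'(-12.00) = -30.50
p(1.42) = -19.21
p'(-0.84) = -8.18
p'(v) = 2*v - 13/2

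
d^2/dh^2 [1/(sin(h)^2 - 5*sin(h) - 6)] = (-4*sin(h)^3 + 19*sin(h)^2 - 62*sin(h) + 62)/((sin(h) - 6)^3*(sin(h) + 1)^2)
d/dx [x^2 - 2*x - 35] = 2*x - 2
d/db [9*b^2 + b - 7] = 18*b + 1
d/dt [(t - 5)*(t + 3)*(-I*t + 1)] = -3*I*t^2 + t*(2 + 4*I) - 2 + 15*I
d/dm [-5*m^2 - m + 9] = -10*m - 1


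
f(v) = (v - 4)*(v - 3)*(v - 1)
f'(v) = (v - 4)*(v - 3) + (v - 4)*(v - 1) + (v - 3)*(v - 1)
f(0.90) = -0.65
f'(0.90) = 7.03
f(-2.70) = -141.30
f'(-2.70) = 84.07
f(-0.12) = -14.40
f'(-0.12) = 20.96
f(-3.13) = -180.51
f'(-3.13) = 98.47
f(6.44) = 45.66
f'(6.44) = 40.38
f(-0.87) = -35.24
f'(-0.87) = 35.19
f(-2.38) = -116.02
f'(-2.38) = 74.07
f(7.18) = 82.15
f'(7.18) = 58.78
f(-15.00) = -5472.00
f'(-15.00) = 934.00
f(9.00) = 240.00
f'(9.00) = 118.00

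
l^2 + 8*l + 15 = (l + 3)*(l + 5)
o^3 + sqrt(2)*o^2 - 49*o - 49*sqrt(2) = (o - 7)*(o + 7)*(o + sqrt(2))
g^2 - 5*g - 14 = (g - 7)*(g + 2)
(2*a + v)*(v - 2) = 2*a*v - 4*a + v^2 - 2*v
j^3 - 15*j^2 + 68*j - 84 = (j - 7)*(j - 6)*(j - 2)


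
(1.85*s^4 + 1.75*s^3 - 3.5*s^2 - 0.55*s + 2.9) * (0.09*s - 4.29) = 0.1665*s^5 - 7.779*s^4 - 7.8225*s^3 + 14.9655*s^2 + 2.6205*s - 12.441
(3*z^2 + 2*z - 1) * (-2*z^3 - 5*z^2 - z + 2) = -6*z^5 - 19*z^4 - 11*z^3 + 9*z^2 + 5*z - 2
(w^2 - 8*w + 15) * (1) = w^2 - 8*w + 15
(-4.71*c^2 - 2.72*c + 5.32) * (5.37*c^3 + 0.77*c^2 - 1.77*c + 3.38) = -25.2927*c^5 - 18.2331*c^4 + 34.8107*c^3 - 7.009*c^2 - 18.61*c + 17.9816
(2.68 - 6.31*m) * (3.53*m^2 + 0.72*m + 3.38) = -22.2743*m^3 + 4.9172*m^2 - 19.3982*m + 9.0584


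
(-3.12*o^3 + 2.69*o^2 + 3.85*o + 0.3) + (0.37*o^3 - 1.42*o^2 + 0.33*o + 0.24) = -2.75*o^3 + 1.27*o^2 + 4.18*o + 0.54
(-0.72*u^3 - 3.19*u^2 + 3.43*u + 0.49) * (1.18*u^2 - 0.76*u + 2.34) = -0.8496*u^5 - 3.217*u^4 + 4.787*u^3 - 9.4932*u^2 + 7.6538*u + 1.1466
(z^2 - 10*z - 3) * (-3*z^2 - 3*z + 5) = -3*z^4 + 27*z^3 + 44*z^2 - 41*z - 15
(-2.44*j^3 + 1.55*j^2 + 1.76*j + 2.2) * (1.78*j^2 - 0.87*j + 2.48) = -4.3432*j^5 + 4.8818*j^4 - 4.2669*j^3 + 6.2288*j^2 + 2.4508*j + 5.456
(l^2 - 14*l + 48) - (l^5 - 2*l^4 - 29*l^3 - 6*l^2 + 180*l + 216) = -l^5 + 2*l^4 + 29*l^3 + 7*l^2 - 194*l - 168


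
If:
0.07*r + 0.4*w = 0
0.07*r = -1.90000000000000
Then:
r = -27.14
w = 4.75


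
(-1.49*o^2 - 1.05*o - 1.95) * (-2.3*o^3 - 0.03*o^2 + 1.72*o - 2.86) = 3.427*o^5 + 2.4597*o^4 + 1.9537*o^3 + 2.5139*o^2 - 0.351*o + 5.577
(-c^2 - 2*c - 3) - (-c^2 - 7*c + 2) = 5*c - 5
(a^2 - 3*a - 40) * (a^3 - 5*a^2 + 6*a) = a^5 - 8*a^4 - 19*a^3 + 182*a^2 - 240*a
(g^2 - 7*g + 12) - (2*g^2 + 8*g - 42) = -g^2 - 15*g + 54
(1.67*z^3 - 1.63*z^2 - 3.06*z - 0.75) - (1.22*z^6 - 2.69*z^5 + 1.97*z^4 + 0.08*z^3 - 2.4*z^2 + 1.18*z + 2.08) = -1.22*z^6 + 2.69*z^5 - 1.97*z^4 + 1.59*z^3 + 0.77*z^2 - 4.24*z - 2.83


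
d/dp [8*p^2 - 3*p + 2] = 16*p - 3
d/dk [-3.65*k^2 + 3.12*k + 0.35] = 3.12 - 7.3*k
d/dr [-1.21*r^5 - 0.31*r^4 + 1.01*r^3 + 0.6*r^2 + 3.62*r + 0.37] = -6.05*r^4 - 1.24*r^3 + 3.03*r^2 + 1.2*r + 3.62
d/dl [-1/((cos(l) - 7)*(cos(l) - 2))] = (9 - 2*cos(l))*sin(l)/((cos(l) - 7)^2*(cos(l) - 2)^2)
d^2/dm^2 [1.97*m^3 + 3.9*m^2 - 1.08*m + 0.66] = 11.82*m + 7.8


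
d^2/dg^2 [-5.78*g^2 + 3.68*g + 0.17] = -11.5600000000000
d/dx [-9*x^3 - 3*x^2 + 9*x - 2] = -27*x^2 - 6*x + 9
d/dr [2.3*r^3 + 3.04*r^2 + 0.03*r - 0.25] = 6.9*r^2 + 6.08*r + 0.03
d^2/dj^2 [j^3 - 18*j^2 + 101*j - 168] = 6*j - 36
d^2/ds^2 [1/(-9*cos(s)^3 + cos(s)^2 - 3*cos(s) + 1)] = ((-39*cos(s) + 8*cos(2*s) - 81*cos(3*s))*(9*cos(s)^3 - cos(s)^2 + 3*cos(s) - 1)/4 - 2*(27*cos(s)^2 - 2*cos(s) + 3)^2*sin(s)^2)/(9*cos(s)^3 - cos(s)^2 + 3*cos(s) - 1)^3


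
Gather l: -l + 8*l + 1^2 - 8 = 7*l - 7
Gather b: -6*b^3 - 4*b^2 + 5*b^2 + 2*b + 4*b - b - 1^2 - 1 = -6*b^3 + b^2 + 5*b - 2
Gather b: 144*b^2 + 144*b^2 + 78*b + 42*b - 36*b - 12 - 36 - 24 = 288*b^2 + 84*b - 72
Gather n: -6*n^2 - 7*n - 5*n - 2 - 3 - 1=-6*n^2 - 12*n - 6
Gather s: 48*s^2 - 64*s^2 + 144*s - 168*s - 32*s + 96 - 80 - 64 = -16*s^2 - 56*s - 48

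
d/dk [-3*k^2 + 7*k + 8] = 7 - 6*k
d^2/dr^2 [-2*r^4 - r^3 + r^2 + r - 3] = -24*r^2 - 6*r + 2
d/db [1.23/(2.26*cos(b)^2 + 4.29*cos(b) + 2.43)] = (5.5596*cos(b) + 5.2767)*sin(b)/(2.26*cos(b)^2 + 4.29*cos(b) + 2.43)^2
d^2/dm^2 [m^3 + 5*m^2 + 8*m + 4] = 6*m + 10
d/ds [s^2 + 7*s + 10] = 2*s + 7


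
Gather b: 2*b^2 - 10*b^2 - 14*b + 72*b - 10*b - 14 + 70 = -8*b^2 + 48*b + 56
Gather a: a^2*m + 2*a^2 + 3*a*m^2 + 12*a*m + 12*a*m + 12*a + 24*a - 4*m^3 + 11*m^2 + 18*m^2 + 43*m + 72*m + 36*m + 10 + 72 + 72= a^2*(m + 2) + a*(3*m^2 + 24*m + 36) - 4*m^3 + 29*m^2 + 151*m + 154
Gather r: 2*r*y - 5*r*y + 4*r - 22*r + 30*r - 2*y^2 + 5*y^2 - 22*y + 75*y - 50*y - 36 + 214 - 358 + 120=r*(12 - 3*y) + 3*y^2 + 3*y - 60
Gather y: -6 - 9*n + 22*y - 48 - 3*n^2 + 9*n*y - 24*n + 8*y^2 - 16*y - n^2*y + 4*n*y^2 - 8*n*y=-3*n^2 - 33*n + y^2*(4*n + 8) + y*(-n^2 + n + 6) - 54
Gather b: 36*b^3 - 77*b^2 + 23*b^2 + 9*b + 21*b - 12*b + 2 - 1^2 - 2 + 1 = 36*b^3 - 54*b^2 + 18*b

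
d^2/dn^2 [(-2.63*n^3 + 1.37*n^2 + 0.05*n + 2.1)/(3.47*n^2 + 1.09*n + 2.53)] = (-4.26325641456066e-14*n^4 + 30.769248*n^3 + 36.034632*n^2 - 55.982952*n - 14.619504)/(41.781923*n^6 + 39.373743*n^5 + 103.758552*n^4 + 58.710343*n^3 + 75.651048*n^2 + 20.930943*n + 16.194277)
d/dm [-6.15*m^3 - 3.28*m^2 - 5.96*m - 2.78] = -18.45*m^2 - 6.56*m - 5.96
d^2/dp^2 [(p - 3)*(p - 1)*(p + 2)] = 6*p - 4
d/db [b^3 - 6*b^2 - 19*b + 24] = 3*b^2 - 12*b - 19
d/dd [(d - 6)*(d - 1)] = 2*d - 7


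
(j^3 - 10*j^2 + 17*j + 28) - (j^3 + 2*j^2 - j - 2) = -12*j^2 + 18*j + 30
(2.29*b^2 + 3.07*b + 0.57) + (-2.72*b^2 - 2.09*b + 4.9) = -0.43*b^2 + 0.98*b + 5.47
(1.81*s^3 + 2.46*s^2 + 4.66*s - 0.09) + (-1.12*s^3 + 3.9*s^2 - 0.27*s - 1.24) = 0.69*s^3 + 6.36*s^2 + 4.39*s - 1.33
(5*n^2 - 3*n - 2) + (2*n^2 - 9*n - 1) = 7*n^2 - 12*n - 3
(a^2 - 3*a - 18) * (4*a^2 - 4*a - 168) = 4*a^4 - 16*a^3 - 228*a^2 + 576*a + 3024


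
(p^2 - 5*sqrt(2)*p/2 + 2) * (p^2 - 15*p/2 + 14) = p^4 - 15*p^3/2 - 5*sqrt(2)*p^3/2 + 16*p^2 + 75*sqrt(2)*p^2/4 - 35*sqrt(2)*p - 15*p + 28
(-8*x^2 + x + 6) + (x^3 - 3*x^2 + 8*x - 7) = x^3 - 11*x^2 + 9*x - 1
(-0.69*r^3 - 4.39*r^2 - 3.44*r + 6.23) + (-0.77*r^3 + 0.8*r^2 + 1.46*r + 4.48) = -1.46*r^3 - 3.59*r^2 - 1.98*r + 10.71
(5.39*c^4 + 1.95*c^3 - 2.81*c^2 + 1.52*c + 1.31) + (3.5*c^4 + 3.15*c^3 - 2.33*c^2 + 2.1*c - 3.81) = 8.89*c^4 + 5.1*c^3 - 5.14*c^2 + 3.62*c - 2.5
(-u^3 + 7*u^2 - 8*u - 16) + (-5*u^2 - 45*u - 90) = -u^3 + 2*u^2 - 53*u - 106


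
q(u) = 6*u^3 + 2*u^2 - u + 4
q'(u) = 18*u^2 + 4*u - 1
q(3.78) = 352.86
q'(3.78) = 271.31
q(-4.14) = -383.33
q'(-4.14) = 290.95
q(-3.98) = -338.61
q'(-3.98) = 268.21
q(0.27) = 3.99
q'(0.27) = 1.39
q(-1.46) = -8.95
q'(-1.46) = 31.53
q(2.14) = 69.82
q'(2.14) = 89.99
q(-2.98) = -134.04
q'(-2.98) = 146.93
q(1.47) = 25.91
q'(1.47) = 43.78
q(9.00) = 4531.00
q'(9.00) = 1493.00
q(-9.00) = -4199.00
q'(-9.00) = 1421.00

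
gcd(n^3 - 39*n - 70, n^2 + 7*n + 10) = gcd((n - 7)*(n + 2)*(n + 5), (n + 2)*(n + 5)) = n^2 + 7*n + 10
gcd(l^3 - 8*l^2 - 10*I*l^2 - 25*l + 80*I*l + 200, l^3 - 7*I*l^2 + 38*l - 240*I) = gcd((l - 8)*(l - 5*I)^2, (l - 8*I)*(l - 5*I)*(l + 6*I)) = l - 5*I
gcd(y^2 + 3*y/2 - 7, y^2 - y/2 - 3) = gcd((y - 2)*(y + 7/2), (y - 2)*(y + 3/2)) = y - 2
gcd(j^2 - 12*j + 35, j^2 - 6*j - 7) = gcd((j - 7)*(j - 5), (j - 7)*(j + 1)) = j - 7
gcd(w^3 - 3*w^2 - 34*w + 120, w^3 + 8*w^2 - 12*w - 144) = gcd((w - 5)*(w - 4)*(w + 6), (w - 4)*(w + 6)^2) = w^2 + 2*w - 24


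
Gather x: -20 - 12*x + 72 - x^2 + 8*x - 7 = -x^2 - 4*x + 45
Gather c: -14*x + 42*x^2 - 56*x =42*x^2 - 70*x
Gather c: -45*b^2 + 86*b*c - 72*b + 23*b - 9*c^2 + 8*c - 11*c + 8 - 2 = -45*b^2 - 49*b - 9*c^2 + c*(86*b - 3) + 6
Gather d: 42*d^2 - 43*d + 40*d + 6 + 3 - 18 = 42*d^2 - 3*d - 9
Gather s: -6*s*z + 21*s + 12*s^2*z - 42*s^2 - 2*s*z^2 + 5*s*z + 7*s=s^2*(12*z - 42) + s*(-2*z^2 - z + 28)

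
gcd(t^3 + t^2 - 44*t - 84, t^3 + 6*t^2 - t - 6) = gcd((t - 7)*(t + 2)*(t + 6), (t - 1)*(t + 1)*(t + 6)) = t + 6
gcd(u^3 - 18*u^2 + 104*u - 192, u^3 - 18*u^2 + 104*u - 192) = u^3 - 18*u^2 + 104*u - 192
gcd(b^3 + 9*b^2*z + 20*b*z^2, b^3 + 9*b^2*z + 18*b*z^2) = b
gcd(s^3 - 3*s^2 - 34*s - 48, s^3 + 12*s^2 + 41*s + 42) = s^2 + 5*s + 6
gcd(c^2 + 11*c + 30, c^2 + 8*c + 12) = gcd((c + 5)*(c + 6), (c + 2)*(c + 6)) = c + 6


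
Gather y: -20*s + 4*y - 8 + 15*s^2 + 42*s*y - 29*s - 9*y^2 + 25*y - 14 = 15*s^2 - 49*s - 9*y^2 + y*(42*s + 29) - 22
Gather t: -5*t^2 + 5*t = -5*t^2 + 5*t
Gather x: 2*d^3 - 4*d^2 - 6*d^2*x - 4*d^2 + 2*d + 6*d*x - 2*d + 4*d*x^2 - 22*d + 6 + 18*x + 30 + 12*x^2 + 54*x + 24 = 2*d^3 - 8*d^2 - 22*d + x^2*(4*d + 12) + x*(-6*d^2 + 6*d + 72) + 60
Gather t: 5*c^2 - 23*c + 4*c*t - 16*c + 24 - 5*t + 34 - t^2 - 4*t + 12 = 5*c^2 - 39*c - t^2 + t*(4*c - 9) + 70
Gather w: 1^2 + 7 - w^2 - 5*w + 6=-w^2 - 5*w + 14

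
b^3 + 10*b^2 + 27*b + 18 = (b + 1)*(b + 3)*(b + 6)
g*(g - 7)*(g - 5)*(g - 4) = g^4 - 16*g^3 + 83*g^2 - 140*g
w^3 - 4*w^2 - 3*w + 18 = (w - 3)^2*(w + 2)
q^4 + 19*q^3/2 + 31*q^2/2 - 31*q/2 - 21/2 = (q - 1)*(q + 1/2)*(q + 3)*(q + 7)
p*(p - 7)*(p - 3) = p^3 - 10*p^2 + 21*p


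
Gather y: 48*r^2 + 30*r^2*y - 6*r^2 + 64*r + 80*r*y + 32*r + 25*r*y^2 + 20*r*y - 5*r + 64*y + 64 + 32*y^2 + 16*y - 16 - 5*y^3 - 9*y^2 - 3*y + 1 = 42*r^2 + 91*r - 5*y^3 + y^2*(25*r + 23) + y*(30*r^2 + 100*r + 77) + 49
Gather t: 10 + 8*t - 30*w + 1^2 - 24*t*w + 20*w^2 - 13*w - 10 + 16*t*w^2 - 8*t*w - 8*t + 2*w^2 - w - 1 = t*(16*w^2 - 32*w) + 22*w^2 - 44*w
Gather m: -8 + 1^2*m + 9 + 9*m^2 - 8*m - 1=9*m^2 - 7*m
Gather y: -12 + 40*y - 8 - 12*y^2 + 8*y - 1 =-12*y^2 + 48*y - 21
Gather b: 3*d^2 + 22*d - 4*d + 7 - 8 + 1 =3*d^2 + 18*d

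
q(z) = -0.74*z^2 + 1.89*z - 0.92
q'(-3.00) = 6.33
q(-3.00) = -13.25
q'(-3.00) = 6.33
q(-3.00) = -13.25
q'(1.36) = -0.12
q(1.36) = 0.28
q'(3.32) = -3.02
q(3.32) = -2.80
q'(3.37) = -3.10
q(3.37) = -2.95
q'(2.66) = -2.05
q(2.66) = -1.13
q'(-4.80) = 8.99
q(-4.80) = -27.04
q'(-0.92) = 3.25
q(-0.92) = -3.29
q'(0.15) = 1.67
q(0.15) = -0.65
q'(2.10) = -1.22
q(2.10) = -0.21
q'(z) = 1.89 - 1.48*z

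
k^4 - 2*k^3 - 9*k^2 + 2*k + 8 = (k - 4)*(k - 1)*(k + 1)*(k + 2)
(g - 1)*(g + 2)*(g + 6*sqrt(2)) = g^3 + g^2 + 6*sqrt(2)*g^2 - 2*g + 6*sqrt(2)*g - 12*sqrt(2)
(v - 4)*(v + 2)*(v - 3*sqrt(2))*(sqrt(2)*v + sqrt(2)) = sqrt(2)*v^4 - 6*v^3 - sqrt(2)*v^3 - 10*sqrt(2)*v^2 + 6*v^2 - 8*sqrt(2)*v + 60*v + 48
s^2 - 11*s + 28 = (s - 7)*(s - 4)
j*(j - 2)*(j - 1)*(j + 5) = j^4 + 2*j^3 - 13*j^2 + 10*j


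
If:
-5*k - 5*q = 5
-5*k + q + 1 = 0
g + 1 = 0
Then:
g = -1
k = 0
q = -1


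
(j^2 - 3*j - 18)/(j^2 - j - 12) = (j - 6)/(j - 4)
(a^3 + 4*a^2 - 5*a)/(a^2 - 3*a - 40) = a*(a - 1)/(a - 8)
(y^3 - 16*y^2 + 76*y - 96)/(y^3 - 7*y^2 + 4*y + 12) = (y - 8)/(y + 1)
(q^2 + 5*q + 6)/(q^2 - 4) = (q + 3)/(q - 2)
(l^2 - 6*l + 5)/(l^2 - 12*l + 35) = (l - 1)/(l - 7)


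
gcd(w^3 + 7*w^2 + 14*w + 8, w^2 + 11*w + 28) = w + 4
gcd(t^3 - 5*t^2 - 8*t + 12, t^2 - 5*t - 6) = t - 6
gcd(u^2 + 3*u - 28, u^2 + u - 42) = u + 7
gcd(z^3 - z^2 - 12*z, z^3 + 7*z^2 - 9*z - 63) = z + 3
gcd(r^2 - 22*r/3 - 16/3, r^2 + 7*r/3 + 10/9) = r + 2/3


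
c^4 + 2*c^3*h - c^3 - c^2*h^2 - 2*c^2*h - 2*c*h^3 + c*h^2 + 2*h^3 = (c - 1)*(c - h)*(c + h)*(c + 2*h)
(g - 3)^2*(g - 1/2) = g^3 - 13*g^2/2 + 12*g - 9/2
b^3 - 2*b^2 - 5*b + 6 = (b - 3)*(b - 1)*(b + 2)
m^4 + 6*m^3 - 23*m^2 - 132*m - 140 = (m - 5)*(m + 2)^2*(m + 7)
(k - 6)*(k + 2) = k^2 - 4*k - 12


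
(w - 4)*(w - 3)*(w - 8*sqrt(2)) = w^3 - 8*sqrt(2)*w^2 - 7*w^2 + 12*w + 56*sqrt(2)*w - 96*sqrt(2)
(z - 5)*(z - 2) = z^2 - 7*z + 10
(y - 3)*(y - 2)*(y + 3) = y^3 - 2*y^2 - 9*y + 18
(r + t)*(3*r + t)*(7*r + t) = 21*r^3 + 31*r^2*t + 11*r*t^2 + t^3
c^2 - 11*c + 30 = (c - 6)*(c - 5)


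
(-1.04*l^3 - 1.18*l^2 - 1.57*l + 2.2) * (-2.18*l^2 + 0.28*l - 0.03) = 2.2672*l^5 + 2.2812*l^4 + 3.1234*l^3 - 5.2002*l^2 + 0.6631*l - 0.066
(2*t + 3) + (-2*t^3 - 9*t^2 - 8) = -2*t^3 - 9*t^2 + 2*t - 5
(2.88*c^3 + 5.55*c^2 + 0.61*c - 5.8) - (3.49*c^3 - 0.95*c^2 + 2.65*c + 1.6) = -0.61*c^3 + 6.5*c^2 - 2.04*c - 7.4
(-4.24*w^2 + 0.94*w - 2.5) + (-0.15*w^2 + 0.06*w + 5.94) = -4.39*w^2 + 1.0*w + 3.44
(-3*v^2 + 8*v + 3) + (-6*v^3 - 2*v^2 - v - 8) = -6*v^3 - 5*v^2 + 7*v - 5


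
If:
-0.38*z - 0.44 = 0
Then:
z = -1.16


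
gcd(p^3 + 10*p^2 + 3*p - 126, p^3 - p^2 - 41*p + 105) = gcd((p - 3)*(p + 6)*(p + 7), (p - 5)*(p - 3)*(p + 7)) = p^2 + 4*p - 21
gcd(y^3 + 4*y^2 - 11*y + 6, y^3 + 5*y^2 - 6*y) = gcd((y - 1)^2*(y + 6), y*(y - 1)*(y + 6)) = y^2 + 5*y - 6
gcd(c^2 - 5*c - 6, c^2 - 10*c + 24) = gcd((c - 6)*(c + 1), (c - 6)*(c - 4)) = c - 6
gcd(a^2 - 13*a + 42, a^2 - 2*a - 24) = a - 6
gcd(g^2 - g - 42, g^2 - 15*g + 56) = g - 7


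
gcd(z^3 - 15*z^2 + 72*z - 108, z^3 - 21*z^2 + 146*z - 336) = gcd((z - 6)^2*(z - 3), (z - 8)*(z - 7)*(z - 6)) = z - 6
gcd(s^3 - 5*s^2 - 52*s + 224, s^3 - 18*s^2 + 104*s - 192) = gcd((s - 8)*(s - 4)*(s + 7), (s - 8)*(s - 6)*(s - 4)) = s^2 - 12*s + 32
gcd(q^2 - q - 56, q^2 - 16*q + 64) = q - 8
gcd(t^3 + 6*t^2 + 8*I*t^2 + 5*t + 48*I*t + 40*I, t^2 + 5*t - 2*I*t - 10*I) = t + 5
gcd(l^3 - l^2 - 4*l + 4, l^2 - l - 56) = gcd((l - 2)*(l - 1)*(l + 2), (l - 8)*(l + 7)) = 1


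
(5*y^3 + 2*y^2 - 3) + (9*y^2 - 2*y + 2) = 5*y^3 + 11*y^2 - 2*y - 1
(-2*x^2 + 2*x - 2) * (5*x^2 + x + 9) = -10*x^4 + 8*x^3 - 26*x^2 + 16*x - 18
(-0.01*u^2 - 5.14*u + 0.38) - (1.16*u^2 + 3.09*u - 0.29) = -1.17*u^2 - 8.23*u + 0.67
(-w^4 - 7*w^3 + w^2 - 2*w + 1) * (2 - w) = w^5 + 5*w^4 - 15*w^3 + 4*w^2 - 5*w + 2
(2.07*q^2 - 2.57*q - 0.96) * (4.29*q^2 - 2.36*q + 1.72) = 8.8803*q^4 - 15.9105*q^3 + 5.5072*q^2 - 2.1548*q - 1.6512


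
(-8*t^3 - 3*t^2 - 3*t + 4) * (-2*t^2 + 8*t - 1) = 16*t^5 - 58*t^4 - 10*t^3 - 29*t^2 + 35*t - 4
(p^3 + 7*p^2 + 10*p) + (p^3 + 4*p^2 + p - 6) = 2*p^3 + 11*p^2 + 11*p - 6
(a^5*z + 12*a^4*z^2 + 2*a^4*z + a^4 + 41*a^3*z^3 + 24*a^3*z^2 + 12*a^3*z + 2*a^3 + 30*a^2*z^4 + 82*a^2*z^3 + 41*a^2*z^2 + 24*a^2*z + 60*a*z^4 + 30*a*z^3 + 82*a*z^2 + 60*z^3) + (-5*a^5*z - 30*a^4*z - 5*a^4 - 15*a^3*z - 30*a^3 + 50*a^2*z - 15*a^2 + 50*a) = -4*a^5*z + 12*a^4*z^2 - 28*a^4*z - 4*a^4 + 41*a^3*z^3 + 24*a^3*z^2 - 3*a^3*z - 28*a^3 + 30*a^2*z^4 + 82*a^2*z^3 + 41*a^2*z^2 + 74*a^2*z - 15*a^2 + 60*a*z^4 + 30*a*z^3 + 82*a*z^2 + 50*a + 60*z^3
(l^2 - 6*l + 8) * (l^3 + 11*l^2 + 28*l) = l^5 + 5*l^4 - 30*l^3 - 80*l^2 + 224*l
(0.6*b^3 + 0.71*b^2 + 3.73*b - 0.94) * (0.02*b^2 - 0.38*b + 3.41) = 0.012*b^5 - 0.2138*b^4 + 1.8508*b^3 + 0.9849*b^2 + 13.0765*b - 3.2054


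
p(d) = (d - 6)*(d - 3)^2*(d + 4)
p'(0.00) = 126.00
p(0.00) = -216.00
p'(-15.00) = -18684.00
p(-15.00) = 74844.00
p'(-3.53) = -327.83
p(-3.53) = -190.99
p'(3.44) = -15.82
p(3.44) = -3.69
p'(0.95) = 102.07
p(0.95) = -105.05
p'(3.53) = -18.29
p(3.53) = -5.22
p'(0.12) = 124.94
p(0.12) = -200.94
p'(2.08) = 45.68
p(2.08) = -20.17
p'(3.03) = -1.25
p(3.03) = -0.02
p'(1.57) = 72.90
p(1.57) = -50.46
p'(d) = (d - 6)*(d - 3)^2 + (d - 6)*(d + 4)*(2*d - 6) + (d - 3)^2*(d + 4) = 4*d^3 - 24*d^2 - 6*d + 126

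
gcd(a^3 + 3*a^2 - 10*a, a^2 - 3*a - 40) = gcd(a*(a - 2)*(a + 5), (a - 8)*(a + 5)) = a + 5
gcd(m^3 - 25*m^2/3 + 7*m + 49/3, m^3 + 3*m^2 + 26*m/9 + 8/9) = m + 1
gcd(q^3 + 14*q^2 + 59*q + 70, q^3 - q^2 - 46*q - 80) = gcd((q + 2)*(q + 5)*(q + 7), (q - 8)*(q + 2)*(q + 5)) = q^2 + 7*q + 10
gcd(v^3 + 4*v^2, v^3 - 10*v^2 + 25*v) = v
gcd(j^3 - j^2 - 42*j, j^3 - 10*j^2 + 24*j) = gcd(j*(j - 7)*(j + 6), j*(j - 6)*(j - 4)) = j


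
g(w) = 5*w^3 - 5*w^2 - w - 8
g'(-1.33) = 38.83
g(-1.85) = -54.92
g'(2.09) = 43.62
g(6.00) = 886.00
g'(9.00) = 1124.00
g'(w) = 15*w^2 - 10*w - 1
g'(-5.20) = 456.60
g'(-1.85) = 68.84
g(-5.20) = -841.04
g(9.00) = 3223.00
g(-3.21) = -221.69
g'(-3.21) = 185.66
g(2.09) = 13.72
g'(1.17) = 7.83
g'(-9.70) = 1507.35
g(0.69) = -9.43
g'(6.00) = 479.00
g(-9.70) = -5032.12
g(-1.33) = -27.28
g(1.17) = -8.01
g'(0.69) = -0.76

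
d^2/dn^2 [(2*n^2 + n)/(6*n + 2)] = -1/(27*n^3 + 27*n^2 + 9*n + 1)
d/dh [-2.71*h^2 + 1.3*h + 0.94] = 1.3 - 5.42*h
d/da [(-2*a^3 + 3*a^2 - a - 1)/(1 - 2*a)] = (8*a^3 - 12*a^2 + 6*a - 3)/(4*a^2 - 4*a + 1)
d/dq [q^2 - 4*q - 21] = 2*q - 4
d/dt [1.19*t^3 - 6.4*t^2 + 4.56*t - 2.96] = 3.57*t^2 - 12.8*t + 4.56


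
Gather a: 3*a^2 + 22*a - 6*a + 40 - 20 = 3*a^2 + 16*a + 20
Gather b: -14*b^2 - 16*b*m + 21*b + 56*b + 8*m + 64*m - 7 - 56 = -14*b^2 + b*(77 - 16*m) + 72*m - 63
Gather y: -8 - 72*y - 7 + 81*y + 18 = 9*y + 3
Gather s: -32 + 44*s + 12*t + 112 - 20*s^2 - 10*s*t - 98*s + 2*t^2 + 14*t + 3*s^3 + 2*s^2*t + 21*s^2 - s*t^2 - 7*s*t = 3*s^3 + s^2*(2*t + 1) + s*(-t^2 - 17*t - 54) + 2*t^2 + 26*t + 80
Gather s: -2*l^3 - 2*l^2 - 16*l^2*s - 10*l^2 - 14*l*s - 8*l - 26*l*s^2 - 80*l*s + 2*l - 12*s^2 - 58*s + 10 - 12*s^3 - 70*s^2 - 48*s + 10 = -2*l^3 - 12*l^2 - 6*l - 12*s^3 + s^2*(-26*l - 82) + s*(-16*l^2 - 94*l - 106) + 20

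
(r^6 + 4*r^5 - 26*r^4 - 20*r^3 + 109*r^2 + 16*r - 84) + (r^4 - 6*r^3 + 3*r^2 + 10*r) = r^6 + 4*r^5 - 25*r^4 - 26*r^3 + 112*r^2 + 26*r - 84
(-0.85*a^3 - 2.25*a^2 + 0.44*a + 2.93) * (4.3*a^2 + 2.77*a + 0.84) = -3.655*a^5 - 12.0295*a^4 - 5.0545*a^3 + 11.9278*a^2 + 8.4857*a + 2.4612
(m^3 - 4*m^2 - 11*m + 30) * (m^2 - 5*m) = m^5 - 9*m^4 + 9*m^3 + 85*m^2 - 150*m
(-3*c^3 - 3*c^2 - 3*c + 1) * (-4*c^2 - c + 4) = 12*c^5 + 15*c^4 + 3*c^3 - 13*c^2 - 13*c + 4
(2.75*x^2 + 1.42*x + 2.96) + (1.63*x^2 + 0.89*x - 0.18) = 4.38*x^2 + 2.31*x + 2.78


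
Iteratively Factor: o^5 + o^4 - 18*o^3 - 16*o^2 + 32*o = (o + 4)*(o^4 - 3*o^3 - 6*o^2 + 8*o) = (o - 4)*(o + 4)*(o^3 + o^2 - 2*o) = (o - 4)*(o - 1)*(o + 4)*(o^2 + 2*o) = (o - 4)*(o - 1)*(o + 2)*(o + 4)*(o)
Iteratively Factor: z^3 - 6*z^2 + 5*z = (z - 5)*(z^2 - z) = z*(z - 5)*(z - 1)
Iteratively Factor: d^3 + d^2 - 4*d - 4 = (d + 1)*(d^2 - 4) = (d + 1)*(d + 2)*(d - 2)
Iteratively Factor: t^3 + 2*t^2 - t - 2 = (t - 1)*(t^2 + 3*t + 2) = (t - 1)*(t + 2)*(t + 1)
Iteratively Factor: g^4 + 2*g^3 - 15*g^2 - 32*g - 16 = (g - 4)*(g^3 + 6*g^2 + 9*g + 4) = (g - 4)*(g + 4)*(g^2 + 2*g + 1) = (g - 4)*(g + 1)*(g + 4)*(g + 1)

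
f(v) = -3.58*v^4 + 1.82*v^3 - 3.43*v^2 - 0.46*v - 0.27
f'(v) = -14.32*v^3 + 5.46*v^2 - 6.86*v - 0.46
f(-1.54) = -34.48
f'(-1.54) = 75.35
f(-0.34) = -0.63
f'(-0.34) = 3.07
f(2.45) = -124.21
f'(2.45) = -195.09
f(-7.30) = -11054.28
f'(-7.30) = 5911.30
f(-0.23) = -0.38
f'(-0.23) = 1.58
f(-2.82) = -293.47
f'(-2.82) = 383.44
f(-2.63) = -227.17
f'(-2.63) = 315.85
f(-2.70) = -250.11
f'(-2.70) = 339.73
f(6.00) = -4373.07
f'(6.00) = -2938.18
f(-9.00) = -25089.12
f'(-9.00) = 10942.82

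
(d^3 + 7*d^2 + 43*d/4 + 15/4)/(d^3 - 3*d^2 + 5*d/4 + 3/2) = (2*d^2 + 13*d + 15)/(2*d^2 - 7*d + 6)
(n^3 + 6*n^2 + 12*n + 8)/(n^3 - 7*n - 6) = (n^2 + 4*n + 4)/(n^2 - 2*n - 3)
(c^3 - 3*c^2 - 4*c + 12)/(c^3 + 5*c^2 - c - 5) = (c^3 - 3*c^2 - 4*c + 12)/(c^3 + 5*c^2 - c - 5)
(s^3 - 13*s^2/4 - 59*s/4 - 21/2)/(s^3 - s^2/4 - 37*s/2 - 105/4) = (s^2 - 5*s - 6)/(s^2 - 2*s - 15)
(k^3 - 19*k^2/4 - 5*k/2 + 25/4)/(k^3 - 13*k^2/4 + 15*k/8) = 2*(4*k^3 - 19*k^2 - 10*k + 25)/(k*(8*k^2 - 26*k + 15))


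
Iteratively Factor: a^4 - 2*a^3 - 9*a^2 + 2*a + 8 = (a - 1)*(a^3 - a^2 - 10*a - 8) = (a - 4)*(a - 1)*(a^2 + 3*a + 2) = (a - 4)*(a - 1)*(a + 2)*(a + 1)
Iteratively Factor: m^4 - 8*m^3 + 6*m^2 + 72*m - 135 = (m - 3)*(m^3 - 5*m^2 - 9*m + 45) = (m - 3)^2*(m^2 - 2*m - 15) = (m - 3)^2*(m + 3)*(m - 5)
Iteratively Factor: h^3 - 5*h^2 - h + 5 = (h + 1)*(h^2 - 6*h + 5) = (h - 5)*(h + 1)*(h - 1)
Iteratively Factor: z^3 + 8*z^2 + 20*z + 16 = (z + 2)*(z^2 + 6*z + 8) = (z + 2)*(z + 4)*(z + 2)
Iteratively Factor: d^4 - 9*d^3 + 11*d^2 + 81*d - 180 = (d + 3)*(d^3 - 12*d^2 + 47*d - 60) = (d - 4)*(d + 3)*(d^2 - 8*d + 15) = (d - 4)*(d - 3)*(d + 3)*(d - 5)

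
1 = 1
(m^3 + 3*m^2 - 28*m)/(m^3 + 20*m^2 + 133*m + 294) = m*(m - 4)/(m^2 + 13*m + 42)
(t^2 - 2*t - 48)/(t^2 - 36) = (t - 8)/(t - 6)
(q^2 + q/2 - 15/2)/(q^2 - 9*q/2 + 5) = (q + 3)/(q - 2)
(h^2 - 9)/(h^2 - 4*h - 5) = (9 - h^2)/(-h^2 + 4*h + 5)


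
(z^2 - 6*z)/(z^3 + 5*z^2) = (z - 6)/(z*(z + 5))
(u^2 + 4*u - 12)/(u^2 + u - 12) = (u^2 + 4*u - 12)/(u^2 + u - 12)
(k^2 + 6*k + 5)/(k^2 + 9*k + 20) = (k + 1)/(k + 4)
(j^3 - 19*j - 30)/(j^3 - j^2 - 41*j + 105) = (j^2 + 5*j + 6)/(j^2 + 4*j - 21)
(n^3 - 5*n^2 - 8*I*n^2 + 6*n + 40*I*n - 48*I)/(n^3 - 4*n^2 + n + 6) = (n - 8*I)/(n + 1)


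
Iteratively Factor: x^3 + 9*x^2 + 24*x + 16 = (x + 4)*(x^2 + 5*x + 4) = (x + 4)^2*(x + 1)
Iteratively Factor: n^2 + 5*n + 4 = (n + 4)*(n + 1)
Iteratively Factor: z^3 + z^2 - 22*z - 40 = (z + 2)*(z^2 - z - 20) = (z - 5)*(z + 2)*(z + 4)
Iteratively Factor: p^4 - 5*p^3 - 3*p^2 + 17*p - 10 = (p - 5)*(p^3 - 3*p + 2) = (p - 5)*(p + 2)*(p^2 - 2*p + 1) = (p - 5)*(p - 1)*(p + 2)*(p - 1)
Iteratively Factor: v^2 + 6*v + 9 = (v + 3)*(v + 3)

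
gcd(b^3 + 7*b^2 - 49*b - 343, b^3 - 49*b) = b^2 - 49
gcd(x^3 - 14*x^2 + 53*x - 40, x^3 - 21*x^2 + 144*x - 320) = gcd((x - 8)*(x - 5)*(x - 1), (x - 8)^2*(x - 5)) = x^2 - 13*x + 40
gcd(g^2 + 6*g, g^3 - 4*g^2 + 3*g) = g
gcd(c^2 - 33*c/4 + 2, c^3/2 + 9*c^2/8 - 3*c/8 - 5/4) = 1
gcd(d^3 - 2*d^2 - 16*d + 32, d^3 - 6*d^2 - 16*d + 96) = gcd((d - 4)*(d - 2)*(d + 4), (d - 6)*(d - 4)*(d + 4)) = d^2 - 16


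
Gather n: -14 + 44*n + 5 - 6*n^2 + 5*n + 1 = -6*n^2 + 49*n - 8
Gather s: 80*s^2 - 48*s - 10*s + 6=80*s^2 - 58*s + 6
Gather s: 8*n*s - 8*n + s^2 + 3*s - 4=-8*n + s^2 + s*(8*n + 3) - 4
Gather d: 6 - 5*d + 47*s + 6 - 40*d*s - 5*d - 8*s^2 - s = d*(-40*s - 10) - 8*s^2 + 46*s + 12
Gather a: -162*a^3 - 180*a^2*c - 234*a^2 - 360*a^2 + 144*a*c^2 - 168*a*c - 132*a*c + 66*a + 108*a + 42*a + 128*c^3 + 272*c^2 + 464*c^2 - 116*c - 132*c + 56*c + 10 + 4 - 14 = -162*a^3 + a^2*(-180*c - 594) + a*(144*c^2 - 300*c + 216) + 128*c^3 + 736*c^2 - 192*c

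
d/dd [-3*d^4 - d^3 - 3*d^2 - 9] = 3*d*(-4*d^2 - d - 2)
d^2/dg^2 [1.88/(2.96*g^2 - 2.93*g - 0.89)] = (32.943616*g^2 - 32.609728*g - 1.88*(5.92*g - 2.93)*(11.84*g - 5.86) - 9.905344)/(-2.96*g^2 + 2.93*g + 0.89)^3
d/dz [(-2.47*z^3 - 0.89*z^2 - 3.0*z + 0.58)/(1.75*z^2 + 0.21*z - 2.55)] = (-4.3225*z^4 - 1.0374*z^3 + 23.9586*z^2 + 2.509*z + 7.5282)/(3.0625*z^4 + 0.735*z^3 - 8.8809*z^2 - 1.071*z + 6.5025)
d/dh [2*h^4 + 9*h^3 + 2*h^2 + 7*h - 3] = 8*h^3 + 27*h^2 + 4*h + 7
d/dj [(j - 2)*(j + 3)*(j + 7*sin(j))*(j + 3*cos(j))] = -(j - 2)*(j + 3)*(j + 7*sin(j))*(3*sin(j) - 1) + (j - 2)*(j + 3)*(j + 3*cos(j))*(7*cos(j) + 1) + (j - 2)*(j + 7*sin(j))*(j + 3*cos(j)) + (j + 3)*(j + 7*sin(j))*(j + 3*cos(j))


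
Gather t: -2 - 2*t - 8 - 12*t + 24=14 - 14*t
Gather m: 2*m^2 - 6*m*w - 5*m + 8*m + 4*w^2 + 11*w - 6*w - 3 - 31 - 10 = 2*m^2 + m*(3 - 6*w) + 4*w^2 + 5*w - 44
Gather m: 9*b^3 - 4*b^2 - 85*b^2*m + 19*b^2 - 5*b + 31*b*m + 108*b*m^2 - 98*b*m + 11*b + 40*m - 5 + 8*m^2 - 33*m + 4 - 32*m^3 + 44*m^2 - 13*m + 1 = 9*b^3 + 15*b^2 + 6*b - 32*m^3 + m^2*(108*b + 52) + m*(-85*b^2 - 67*b - 6)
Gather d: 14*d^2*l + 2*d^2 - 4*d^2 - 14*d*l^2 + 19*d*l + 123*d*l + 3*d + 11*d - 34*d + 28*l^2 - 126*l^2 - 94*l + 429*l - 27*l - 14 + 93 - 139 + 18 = d^2*(14*l - 2) + d*(-14*l^2 + 142*l - 20) - 98*l^2 + 308*l - 42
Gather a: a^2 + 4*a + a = a^2 + 5*a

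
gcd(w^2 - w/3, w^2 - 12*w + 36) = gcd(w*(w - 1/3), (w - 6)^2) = 1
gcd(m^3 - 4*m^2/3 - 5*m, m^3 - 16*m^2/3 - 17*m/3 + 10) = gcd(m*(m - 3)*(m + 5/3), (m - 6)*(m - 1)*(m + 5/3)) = m + 5/3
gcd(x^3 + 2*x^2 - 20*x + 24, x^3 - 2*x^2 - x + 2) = x - 2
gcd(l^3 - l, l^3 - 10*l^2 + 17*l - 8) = l - 1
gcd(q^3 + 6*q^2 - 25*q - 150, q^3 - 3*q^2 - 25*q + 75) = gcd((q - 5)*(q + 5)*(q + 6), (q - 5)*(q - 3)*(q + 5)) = q^2 - 25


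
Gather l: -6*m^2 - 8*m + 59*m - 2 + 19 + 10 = -6*m^2 + 51*m + 27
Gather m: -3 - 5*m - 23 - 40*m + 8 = -45*m - 18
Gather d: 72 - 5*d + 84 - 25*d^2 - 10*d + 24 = -25*d^2 - 15*d + 180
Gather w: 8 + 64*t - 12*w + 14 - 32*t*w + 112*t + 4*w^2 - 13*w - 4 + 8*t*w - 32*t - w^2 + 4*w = 144*t + 3*w^2 + w*(-24*t - 21) + 18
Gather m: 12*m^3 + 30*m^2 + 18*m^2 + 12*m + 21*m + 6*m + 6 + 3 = 12*m^3 + 48*m^2 + 39*m + 9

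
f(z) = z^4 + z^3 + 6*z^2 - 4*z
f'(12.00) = 7484.00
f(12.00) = 23280.00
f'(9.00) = 3263.00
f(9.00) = 7740.00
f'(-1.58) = -31.25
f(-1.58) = 23.59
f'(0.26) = -0.61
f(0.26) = -0.61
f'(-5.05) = -503.24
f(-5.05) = 694.80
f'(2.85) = 147.16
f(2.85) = 126.46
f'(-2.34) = -66.90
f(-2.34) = 59.38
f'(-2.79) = -101.00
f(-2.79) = 96.74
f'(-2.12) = -54.07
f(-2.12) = 46.12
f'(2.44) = 101.25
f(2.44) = 75.93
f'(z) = 4*z^3 + 3*z^2 + 12*z - 4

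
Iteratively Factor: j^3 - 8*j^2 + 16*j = (j)*(j^2 - 8*j + 16) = j*(j - 4)*(j - 4)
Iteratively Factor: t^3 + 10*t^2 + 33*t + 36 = (t + 3)*(t^2 + 7*t + 12) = (t + 3)^2*(t + 4)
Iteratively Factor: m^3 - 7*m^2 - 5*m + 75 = (m - 5)*(m^2 - 2*m - 15) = (m - 5)*(m + 3)*(m - 5)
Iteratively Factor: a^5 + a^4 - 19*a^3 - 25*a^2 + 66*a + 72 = (a + 3)*(a^4 - 2*a^3 - 13*a^2 + 14*a + 24) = (a - 4)*(a + 3)*(a^3 + 2*a^2 - 5*a - 6) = (a - 4)*(a + 3)^2*(a^2 - a - 2) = (a - 4)*(a - 2)*(a + 3)^2*(a + 1)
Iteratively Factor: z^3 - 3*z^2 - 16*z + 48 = (z - 4)*(z^2 + z - 12) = (z - 4)*(z - 3)*(z + 4)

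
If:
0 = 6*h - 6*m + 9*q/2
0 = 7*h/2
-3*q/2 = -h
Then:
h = 0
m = 0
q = 0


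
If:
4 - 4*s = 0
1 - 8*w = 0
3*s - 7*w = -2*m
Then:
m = -17/16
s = 1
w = 1/8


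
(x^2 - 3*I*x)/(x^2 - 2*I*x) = (x - 3*I)/(x - 2*I)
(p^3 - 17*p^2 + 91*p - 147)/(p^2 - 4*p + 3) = (p^2 - 14*p + 49)/(p - 1)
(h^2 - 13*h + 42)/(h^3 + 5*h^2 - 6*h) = (h^2 - 13*h + 42)/(h*(h^2 + 5*h - 6))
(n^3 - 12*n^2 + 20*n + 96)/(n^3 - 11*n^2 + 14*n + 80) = (n - 6)/(n - 5)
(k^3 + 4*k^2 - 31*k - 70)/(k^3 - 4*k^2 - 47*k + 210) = (k + 2)/(k - 6)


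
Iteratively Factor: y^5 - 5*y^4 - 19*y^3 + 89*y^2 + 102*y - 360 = (y - 5)*(y^4 - 19*y^2 - 6*y + 72) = (y - 5)*(y + 3)*(y^3 - 3*y^2 - 10*y + 24) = (y - 5)*(y - 2)*(y + 3)*(y^2 - y - 12) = (y - 5)*(y - 2)*(y + 3)^2*(y - 4)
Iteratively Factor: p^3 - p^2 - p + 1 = (p - 1)*(p^2 - 1) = (p - 1)^2*(p + 1)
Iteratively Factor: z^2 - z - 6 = (z + 2)*(z - 3)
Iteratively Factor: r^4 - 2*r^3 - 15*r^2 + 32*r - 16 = (r - 1)*(r^3 - r^2 - 16*r + 16) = (r - 1)*(r + 4)*(r^2 - 5*r + 4) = (r - 1)^2*(r + 4)*(r - 4)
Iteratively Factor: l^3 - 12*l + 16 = (l - 2)*(l^2 + 2*l - 8) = (l - 2)*(l + 4)*(l - 2)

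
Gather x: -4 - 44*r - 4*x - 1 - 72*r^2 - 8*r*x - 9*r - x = -72*r^2 - 53*r + x*(-8*r - 5) - 5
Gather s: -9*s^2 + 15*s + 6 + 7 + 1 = -9*s^2 + 15*s + 14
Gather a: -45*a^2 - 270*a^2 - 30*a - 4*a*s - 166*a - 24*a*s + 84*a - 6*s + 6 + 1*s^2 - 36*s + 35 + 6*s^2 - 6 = -315*a^2 + a*(-28*s - 112) + 7*s^2 - 42*s + 35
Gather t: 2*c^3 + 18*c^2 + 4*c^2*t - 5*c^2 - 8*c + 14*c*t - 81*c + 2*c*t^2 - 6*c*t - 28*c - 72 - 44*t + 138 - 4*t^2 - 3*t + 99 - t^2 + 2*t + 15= 2*c^3 + 13*c^2 - 117*c + t^2*(2*c - 5) + t*(4*c^2 + 8*c - 45) + 180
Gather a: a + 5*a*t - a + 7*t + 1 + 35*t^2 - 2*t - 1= 5*a*t + 35*t^2 + 5*t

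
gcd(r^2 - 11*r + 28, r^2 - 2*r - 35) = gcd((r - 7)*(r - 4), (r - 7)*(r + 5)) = r - 7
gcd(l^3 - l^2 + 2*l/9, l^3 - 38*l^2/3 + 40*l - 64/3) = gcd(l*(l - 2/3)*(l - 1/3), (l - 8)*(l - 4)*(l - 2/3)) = l - 2/3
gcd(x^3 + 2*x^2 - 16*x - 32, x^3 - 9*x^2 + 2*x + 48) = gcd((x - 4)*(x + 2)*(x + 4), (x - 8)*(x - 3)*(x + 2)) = x + 2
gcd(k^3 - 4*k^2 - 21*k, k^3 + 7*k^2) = k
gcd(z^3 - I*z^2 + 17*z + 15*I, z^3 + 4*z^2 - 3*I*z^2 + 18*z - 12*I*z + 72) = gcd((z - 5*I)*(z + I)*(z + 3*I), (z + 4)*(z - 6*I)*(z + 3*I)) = z + 3*I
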